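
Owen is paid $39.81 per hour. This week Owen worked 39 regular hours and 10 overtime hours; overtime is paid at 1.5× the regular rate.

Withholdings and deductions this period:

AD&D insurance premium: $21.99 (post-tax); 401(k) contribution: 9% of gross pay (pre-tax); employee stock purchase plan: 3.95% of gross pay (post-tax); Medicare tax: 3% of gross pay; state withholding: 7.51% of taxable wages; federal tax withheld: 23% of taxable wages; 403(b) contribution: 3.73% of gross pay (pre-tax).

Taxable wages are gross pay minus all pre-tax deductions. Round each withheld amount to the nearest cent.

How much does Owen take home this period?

$1,132.29

Regular pay: 39 × $39.81 = $1,552.59
Overtime pay: 10 × $39.81 × 1.5 = $597.15
Gross pay = $1,552.59 + $597.15 = $2,149.74
403(b) contribution: $2,149.74 × 0.0373 = $80.19
401(k) contribution: $2,149.74 × 0.09 = $193.48
Pre-tax total = $80.19 + $193.48 = $273.67
Taxable wages = $2,149.74 − $273.67 = $1,876.07
Federal tax withheld: $1,876.07 × 0.23 = $431.50
State withholding: $1,876.07 × 0.0751 = $140.89
Medicare tax: $2,149.74 × 0.03 = $64.49
AD&D insurance premium: $21.99
Employee stock purchase plan: $2,149.74 × 0.0395 = $84.91
Total deductions = $80.19 + $193.48 + $431.50 + $140.89 + $64.49 + $21.99 + $84.91 = $1,017.45
Net pay = $2,149.74 − $1,017.45 = $1,132.29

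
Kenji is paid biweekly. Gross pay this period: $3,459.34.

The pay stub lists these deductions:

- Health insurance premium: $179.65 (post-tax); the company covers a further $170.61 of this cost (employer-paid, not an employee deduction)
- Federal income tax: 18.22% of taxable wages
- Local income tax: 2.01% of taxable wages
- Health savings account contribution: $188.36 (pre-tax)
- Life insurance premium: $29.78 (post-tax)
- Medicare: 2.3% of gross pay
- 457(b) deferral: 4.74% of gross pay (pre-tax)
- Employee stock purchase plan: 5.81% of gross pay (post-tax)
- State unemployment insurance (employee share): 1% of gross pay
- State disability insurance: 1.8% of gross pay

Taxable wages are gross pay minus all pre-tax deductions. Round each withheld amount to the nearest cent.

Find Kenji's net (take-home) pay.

$1,891.62

457(b) deferral: $3,459.34 × 0.0474 = $163.97
Health savings account contribution: $188.36
Pre-tax total = $163.97 + $188.36 = $352.33
Taxable wages = $3,459.34 − $352.33 = $3,107.01
Local income tax: $3,107.01 × 0.0201 = $62.45
Federal income tax: $3,107.01 × 0.1822 = $566.10
Medicare: $3,459.34 × 0.023 = $79.56
State unemployment insurance (employee share): $3,459.34 × 0.01 = $34.59
State disability insurance: $3,459.34 × 0.018 = $62.27
Employee stock purchase plan: $3,459.34 × 0.0581 = $200.99
Health insurance premium: $179.65
Life insurance premium: $29.78
(Employer's $170.61 toward health insurance premium is not withheld from the employee.)
Total deductions = $163.97 + $188.36 + $62.45 + $566.10 + $79.56 + $34.59 + $62.27 + $200.99 + $179.65 + $29.78 = $1,567.72
Net pay = $3,459.34 − $1,567.72 = $1,891.62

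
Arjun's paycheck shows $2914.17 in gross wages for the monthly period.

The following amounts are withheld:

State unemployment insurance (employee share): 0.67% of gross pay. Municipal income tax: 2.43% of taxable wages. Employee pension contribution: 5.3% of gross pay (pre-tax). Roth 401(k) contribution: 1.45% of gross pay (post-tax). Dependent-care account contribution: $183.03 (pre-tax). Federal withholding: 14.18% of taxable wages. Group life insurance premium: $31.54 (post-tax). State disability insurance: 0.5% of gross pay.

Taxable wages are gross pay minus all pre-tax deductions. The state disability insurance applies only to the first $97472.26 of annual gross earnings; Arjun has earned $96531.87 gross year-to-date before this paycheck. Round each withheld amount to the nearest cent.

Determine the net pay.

$2050.69

Dependent-care account contribution: $183.03
Employee pension contribution: $2914.17 × 0.053 = $154.45
Pre-tax total = $183.03 + $154.45 = $337.48
Taxable wages = $2914.17 − $337.48 = $2576.69
Municipal income tax: $2576.69 × 0.0243 = $62.61
Federal withholding: $2576.69 × 0.1418 = $365.37
State disability insurance: only $97472.26 − $96531.87 = $940.39 of this check is subject → $940.39 × 0.005 = $4.70
State unemployment insurance (employee share): $2914.17 × 0.0067 = $19.52
Group life insurance premium: $31.54
Roth 401(k) contribution: $2914.17 × 0.0145 = $42.26
Total deductions = $183.03 + $154.45 + $62.61 + $365.37 + $4.70 + $19.52 + $31.54 + $42.26 = $863.48
Net pay = $2914.17 − $863.48 = $2050.69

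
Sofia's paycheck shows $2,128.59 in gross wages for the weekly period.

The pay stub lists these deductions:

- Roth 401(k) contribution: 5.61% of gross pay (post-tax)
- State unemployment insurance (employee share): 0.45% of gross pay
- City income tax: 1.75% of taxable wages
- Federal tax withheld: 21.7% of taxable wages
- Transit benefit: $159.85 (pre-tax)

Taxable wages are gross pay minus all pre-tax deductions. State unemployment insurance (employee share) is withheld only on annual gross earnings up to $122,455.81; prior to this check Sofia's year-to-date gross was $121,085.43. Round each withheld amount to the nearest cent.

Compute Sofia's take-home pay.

Transit benefit: $159.85
Taxable wages = $2,128.59 − $159.85 = $1,968.74
City income tax: $1,968.74 × 0.0175 = $34.45
Federal tax withheld: $1,968.74 × 0.217 = $427.22
State unemployment insurance (employee share): only $122,455.81 − $121,085.43 = $1,370.38 of this check is subject → $1,370.38 × 0.0045 = $6.17
Roth 401(k) contribution: $2,128.59 × 0.0561 = $119.41
Total deductions = $159.85 + $34.45 + $427.22 + $6.17 + $119.41 = $747.10
Net pay = $2,128.59 − $747.10 = $1,381.49

$1,381.49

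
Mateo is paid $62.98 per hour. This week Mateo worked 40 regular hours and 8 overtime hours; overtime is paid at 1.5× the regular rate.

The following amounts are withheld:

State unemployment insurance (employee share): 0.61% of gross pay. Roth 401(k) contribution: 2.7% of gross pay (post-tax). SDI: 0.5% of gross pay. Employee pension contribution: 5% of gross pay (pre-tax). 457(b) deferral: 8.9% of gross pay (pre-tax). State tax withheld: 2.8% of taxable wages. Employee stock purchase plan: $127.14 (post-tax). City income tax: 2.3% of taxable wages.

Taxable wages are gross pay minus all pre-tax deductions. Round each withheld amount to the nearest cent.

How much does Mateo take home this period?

$2424.03

Regular pay: 40 × $62.98 = $2519.20
Overtime pay: 8 × $62.98 × 1.5 = $755.76
Gross pay = $2519.20 + $755.76 = $3274.96
457(b) deferral: $3274.96 × 0.089 = $291.47
Employee pension contribution: $3274.96 × 0.05 = $163.75
Pre-tax total = $291.47 + $163.75 = $455.22
Taxable wages = $3274.96 − $455.22 = $2819.74
State tax withheld: $2819.74 × 0.028 = $78.95
City income tax: $2819.74 × 0.023 = $64.85
SDI: $3274.96 × 0.005 = $16.37
State unemployment insurance (employee share): $3274.96 × 0.0061 = $19.98
Employee stock purchase plan: $127.14
Roth 401(k) contribution: $3274.96 × 0.027 = $88.42
Total deductions = $291.47 + $163.75 + $78.95 + $64.85 + $16.37 + $19.98 + $127.14 + $88.42 = $850.93
Net pay = $3274.96 − $850.93 = $2424.03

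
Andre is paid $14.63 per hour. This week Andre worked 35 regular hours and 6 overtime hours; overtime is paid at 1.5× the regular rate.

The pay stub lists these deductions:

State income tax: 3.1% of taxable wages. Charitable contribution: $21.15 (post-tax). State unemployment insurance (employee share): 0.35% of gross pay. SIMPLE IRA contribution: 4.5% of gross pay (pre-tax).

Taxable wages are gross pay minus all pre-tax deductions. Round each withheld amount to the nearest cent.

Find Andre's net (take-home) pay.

$572.29

Regular pay: 35 × $14.63 = $512.05
Overtime pay: 6 × $14.63 × 1.5 = $131.67
Gross pay = $512.05 + $131.67 = $643.72
SIMPLE IRA contribution: $643.72 × 0.045 = $28.97
Taxable wages = $643.72 − $28.97 = $614.75
State income tax: $614.75 × 0.031 = $19.06
State unemployment insurance (employee share): $643.72 × 0.0035 = $2.25
Charitable contribution: $21.15
Total deductions = $28.97 + $19.06 + $2.25 + $21.15 = $71.43
Net pay = $643.72 − $71.43 = $572.29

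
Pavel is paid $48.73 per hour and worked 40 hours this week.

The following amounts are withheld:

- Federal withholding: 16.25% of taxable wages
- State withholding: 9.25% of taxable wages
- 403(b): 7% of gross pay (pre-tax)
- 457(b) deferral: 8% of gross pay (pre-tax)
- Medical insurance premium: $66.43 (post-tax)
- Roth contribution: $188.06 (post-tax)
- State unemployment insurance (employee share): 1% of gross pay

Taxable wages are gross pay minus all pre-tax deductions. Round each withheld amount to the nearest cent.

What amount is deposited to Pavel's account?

$960.35

Gross pay: 40 × $48.73 = $1,949.20
457(b) deferral: $1,949.20 × 0.08 = $155.94
403(b): $1,949.20 × 0.07 = $136.44
Pre-tax total = $155.94 + $136.44 = $292.38
Taxable wages = $1,949.20 − $292.38 = $1,656.82
State withholding: $1,656.82 × 0.0925 = $153.26
Federal withholding: $1,656.82 × 0.1625 = $269.23
State unemployment insurance (employee share): $1,949.20 × 0.01 = $19.49
Medical insurance premium: $66.43
Roth contribution: $188.06
Total deductions = $155.94 + $136.44 + $153.26 + $269.23 + $19.49 + $66.43 + $188.06 = $988.85
Net pay = $1,949.20 − $988.85 = $960.35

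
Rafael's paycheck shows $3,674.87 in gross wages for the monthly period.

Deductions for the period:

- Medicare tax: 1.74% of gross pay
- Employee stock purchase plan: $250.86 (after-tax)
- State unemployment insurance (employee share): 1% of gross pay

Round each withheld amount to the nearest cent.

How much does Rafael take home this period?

$3,323.32

State unemployment insurance (employee share): $3,674.87 × 0.01 = $36.75
Medicare tax: $3,674.87 × 0.0174 = $63.94
Employee stock purchase plan: $250.86
Total deductions = $36.75 + $63.94 + $250.86 = $351.55
Net pay = $3,674.87 − $351.55 = $3,323.32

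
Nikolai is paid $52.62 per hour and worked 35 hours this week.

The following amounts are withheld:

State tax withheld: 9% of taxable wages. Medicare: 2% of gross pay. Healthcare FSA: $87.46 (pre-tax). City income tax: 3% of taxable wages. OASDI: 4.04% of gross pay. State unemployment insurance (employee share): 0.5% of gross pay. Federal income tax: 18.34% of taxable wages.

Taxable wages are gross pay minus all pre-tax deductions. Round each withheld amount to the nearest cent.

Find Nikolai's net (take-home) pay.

Gross pay: 35 × $52.62 = $1841.70
Healthcare FSA: $87.46
Taxable wages = $1841.70 − $87.46 = $1754.24
City income tax: $1754.24 × 0.03 = $52.63
Federal income tax: $1754.24 × 0.1834 = $321.73
State tax withheld: $1754.24 × 0.09 = $157.88
Medicare: $1841.70 × 0.02 = $36.83
OASDI: $1841.70 × 0.0404 = $74.40
State unemployment insurance (employee share): $1841.70 × 0.005 = $9.21
Total deductions = $87.46 + $52.63 + $321.73 + $157.88 + $36.83 + $74.40 + $9.21 = $740.14
Net pay = $1841.70 − $740.14 = $1101.56

$1101.56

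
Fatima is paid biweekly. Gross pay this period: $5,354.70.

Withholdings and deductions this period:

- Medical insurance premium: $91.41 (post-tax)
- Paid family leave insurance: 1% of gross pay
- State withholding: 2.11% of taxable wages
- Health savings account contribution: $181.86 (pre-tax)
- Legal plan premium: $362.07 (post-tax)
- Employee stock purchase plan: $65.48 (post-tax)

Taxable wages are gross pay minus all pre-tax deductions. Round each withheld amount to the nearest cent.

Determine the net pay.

Health savings account contribution: $181.86
Taxable wages = $5,354.70 − $181.86 = $5,172.84
State withholding: $5,172.84 × 0.0211 = $109.15
Paid family leave insurance: $5,354.70 × 0.01 = $53.55
Legal plan premium: $362.07
Employee stock purchase plan: $65.48
Medical insurance premium: $91.41
Total deductions = $181.86 + $109.15 + $53.55 + $362.07 + $65.48 + $91.41 = $863.52
Net pay = $5,354.70 − $863.52 = $4,491.18

$4,491.18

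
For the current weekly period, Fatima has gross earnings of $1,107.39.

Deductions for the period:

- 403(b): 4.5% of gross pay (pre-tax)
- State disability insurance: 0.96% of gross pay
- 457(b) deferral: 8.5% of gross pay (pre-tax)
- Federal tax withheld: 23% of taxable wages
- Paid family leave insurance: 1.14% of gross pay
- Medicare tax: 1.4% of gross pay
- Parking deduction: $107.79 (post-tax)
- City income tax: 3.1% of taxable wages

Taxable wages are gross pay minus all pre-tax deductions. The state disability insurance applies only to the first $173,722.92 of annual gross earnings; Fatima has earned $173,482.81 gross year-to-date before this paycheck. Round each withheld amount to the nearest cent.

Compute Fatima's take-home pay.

403(b): $1,107.39 × 0.045 = $49.83
457(b) deferral: $1,107.39 × 0.085 = $94.13
Pre-tax total = $49.83 + $94.13 = $143.96
Taxable wages = $1,107.39 − $143.96 = $963.43
City income tax: $963.43 × 0.031 = $29.87
Federal tax withheld: $963.43 × 0.23 = $221.59
Medicare tax: $1,107.39 × 0.014 = $15.50
State disability insurance: only $173,722.92 − $173,482.81 = $240.11 of this check is subject → $240.11 × 0.0096 = $2.31
Paid family leave insurance: $1,107.39 × 0.0114 = $12.62
Parking deduction: $107.79
Total deductions = $49.83 + $94.13 + $29.87 + $221.59 + $15.50 + $2.31 + $12.62 + $107.79 = $533.64
Net pay = $1,107.39 − $533.64 = $573.75

$573.75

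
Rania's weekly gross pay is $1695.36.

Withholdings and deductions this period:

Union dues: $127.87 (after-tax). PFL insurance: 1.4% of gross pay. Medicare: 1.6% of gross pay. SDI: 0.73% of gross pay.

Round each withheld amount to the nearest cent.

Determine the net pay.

$1504.24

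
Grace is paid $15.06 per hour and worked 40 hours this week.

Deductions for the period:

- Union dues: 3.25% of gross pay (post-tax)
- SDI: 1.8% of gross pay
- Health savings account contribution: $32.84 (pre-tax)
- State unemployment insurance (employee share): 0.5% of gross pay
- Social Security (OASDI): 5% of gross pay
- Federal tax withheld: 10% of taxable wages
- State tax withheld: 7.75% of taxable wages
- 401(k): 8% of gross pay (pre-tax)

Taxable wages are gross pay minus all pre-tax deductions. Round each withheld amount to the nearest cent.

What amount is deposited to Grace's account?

$365.27

Gross pay: 40 × $15.06 = $602.40
401(k): $602.40 × 0.08 = $48.19
Health savings account contribution: $32.84
Pre-tax total = $48.19 + $32.84 = $81.03
Taxable wages = $602.40 − $81.03 = $521.37
State tax withheld: $521.37 × 0.0775 = $40.41
Federal tax withheld: $521.37 × 0.1 = $52.14
State unemployment insurance (employee share): $602.40 × 0.005 = $3.01
Social Security (OASDI): $602.40 × 0.05 = $30.12
SDI: $602.40 × 0.018 = $10.84
Union dues: $602.40 × 0.0325 = $19.58
Total deductions = $48.19 + $32.84 + $40.41 + $52.14 + $3.01 + $30.12 + $10.84 + $19.58 = $237.13
Net pay = $602.40 − $237.13 = $365.27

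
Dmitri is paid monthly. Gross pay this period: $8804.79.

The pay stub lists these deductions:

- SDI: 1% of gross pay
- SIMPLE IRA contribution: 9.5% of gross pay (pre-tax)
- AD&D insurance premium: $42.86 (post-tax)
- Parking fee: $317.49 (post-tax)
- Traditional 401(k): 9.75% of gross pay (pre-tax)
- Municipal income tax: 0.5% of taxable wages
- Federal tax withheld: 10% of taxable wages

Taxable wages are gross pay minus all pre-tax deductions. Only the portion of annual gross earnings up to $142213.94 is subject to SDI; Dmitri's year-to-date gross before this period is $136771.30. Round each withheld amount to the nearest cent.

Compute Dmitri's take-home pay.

$5948.54

Traditional 401(k): $8804.79 × 0.0975 = $858.47
SIMPLE IRA contribution: $8804.79 × 0.095 = $836.46
Pre-tax total = $858.47 + $836.46 = $1694.93
Taxable wages = $8804.79 − $1694.93 = $7109.86
Municipal income tax: $7109.86 × 0.005 = $35.55
Federal tax withheld: $7109.86 × 0.1 = $710.99
SDI: only $142213.94 − $136771.30 = $5442.64 of this check is subject → $5442.64 × 0.01 = $54.43
Parking fee: $317.49
AD&D insurance premium: $42.86
Total deductions = $858.47 + $836.46 + $35.55 + $710.99 + $54.43 + $317.49 + $42.86 = $2856.25
Net pay = $8804.79 − $2856.25 = $5948.54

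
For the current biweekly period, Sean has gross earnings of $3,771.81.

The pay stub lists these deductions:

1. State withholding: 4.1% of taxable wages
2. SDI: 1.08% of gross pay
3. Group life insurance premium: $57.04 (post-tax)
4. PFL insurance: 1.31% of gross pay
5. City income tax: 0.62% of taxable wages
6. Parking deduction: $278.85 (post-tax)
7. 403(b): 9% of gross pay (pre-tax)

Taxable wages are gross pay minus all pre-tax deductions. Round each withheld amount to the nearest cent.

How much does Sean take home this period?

$2,844.30

403(b): $3,771.81 × 0.09 = $339.46
Taxable wages = $3,771.81 − $339.46 = $3,432.35
State withholding: $3,432.35 × 0.041 = $140.73
City income tax: $3,432.35 × 0.0062 = $21.28
SDI: $3,771.81 × 0.0108 = $40.74
PFL insurance: $3,771.81 × 0.0131 = $49.41
Parking deduction: $278.85
Group life insurance premium: $57.04
Total deductions = $339.46 + $140.73 + $21.28 + $40.74 + $49.41 + $278.85 + $57.04 = $927.51
Net pay = $3,771.81 − $927.51 = $2,844.30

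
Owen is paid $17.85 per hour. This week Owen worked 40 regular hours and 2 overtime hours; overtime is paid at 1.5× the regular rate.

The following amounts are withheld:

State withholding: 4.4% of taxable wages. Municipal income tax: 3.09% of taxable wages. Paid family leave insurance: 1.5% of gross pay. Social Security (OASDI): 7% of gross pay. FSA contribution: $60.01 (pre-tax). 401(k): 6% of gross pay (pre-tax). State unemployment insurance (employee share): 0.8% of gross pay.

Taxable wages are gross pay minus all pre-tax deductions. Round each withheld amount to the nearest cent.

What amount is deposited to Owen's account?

$540.56

Regular pay: 40 × $17.85 = $714.00
Overtime pay: 2 × $17.85 × 1.5 = $53.55
Gross pay = $714.00 + $53.55 = $767.55
FSA contribution: $60.01
401(k): $767.55 × 0.06 = $46.05
Pre-tax total = $60.01 + $46.05 = $106.06
Taxable wages = $767.55 − $106.06 = $661.49
Municipal income tax: $661.49 × 0.0309 = $20.44
State withholding: $661.49 × 0.044 = $29.11
State unemployment insurance (employee share): $767.55 × 0.008 = $6.14
Social Security (OASDI): $767.55 × 0.07 = $53.73
Paid family leave insurance: $767.55 × 0.015 = $11.51
Total deductions = $60.01 + $46.05 + $20.44 + $29.11 + $6.14 + $53.73 + $11.51 = $226.99
Net pay = $767.55 − $226.99 = $540.56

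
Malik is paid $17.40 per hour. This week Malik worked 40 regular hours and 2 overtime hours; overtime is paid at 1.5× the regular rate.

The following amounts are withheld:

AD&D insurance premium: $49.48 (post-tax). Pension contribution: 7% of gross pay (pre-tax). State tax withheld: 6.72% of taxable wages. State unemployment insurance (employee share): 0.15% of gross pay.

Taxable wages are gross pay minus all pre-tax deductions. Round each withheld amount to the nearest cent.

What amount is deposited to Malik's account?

Regular pay: 40 × $17.40 = $696.00
Overtime pay: 2 × $17.40 × 1.5 = $52.20
Gross pay = $696.00 + $52.20 = $748.20
Pension contribution: $748.20 × 0.07 = $52.37
Taxable wages = $748.20 − $52.37 = $695.83
State tax withheld: $695.83 × 0.0672 = $46.76
State unemployment insurance (employee share): $748.20 × 0.0015 = $1.12
AD&D insurance premium: $49.48
Total deductions = $52.37 + $46.76 + $1.12 + $49.48 = $149.73
Net pay = $748.20 − $149.73 = $598.47

$598.47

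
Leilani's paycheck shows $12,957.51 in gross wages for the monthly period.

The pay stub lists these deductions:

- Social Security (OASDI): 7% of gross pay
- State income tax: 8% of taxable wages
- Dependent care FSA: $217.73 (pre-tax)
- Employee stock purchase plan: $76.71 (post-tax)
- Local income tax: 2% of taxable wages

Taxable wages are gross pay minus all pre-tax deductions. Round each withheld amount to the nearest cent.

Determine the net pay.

$10,482.06

Dependent care FSA: $217.73
Taxable wages = $12,957.51 − $217.73 = $12,739.78
Local income tax: $12,739.78 × 0.02 = $254.80
State income tax: $12,739.78 × 0.08 = $1,019.18
Social Security (OASDI): $12,957.51 × 0.07 = $907.03
Employee stock purchase plan: $76.71
Total deductions = $217.73 + $254.80 + $1,019.18 + $907.03 + $76.71 = $2,475.45
Net pay = $12,957.51 − $2,475.45 = $10,482.06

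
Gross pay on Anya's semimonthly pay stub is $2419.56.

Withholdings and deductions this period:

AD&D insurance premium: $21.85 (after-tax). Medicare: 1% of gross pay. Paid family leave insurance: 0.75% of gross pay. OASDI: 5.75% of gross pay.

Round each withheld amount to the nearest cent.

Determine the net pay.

Paid family leave insurance: $2419.56 × 0.0075 = $18.15
Medicare: $2419.56 × 0.01 = $24.20
OASDI: $2419.56 × 0.0575 = $139.12
AD&D insurance premium: $21.85
Total deductions = $18.15 + $24.20 + $139.12 + $21.85 = $203.32
Net pay = $2419.56 − $203.32 = $2216.24

$2216.24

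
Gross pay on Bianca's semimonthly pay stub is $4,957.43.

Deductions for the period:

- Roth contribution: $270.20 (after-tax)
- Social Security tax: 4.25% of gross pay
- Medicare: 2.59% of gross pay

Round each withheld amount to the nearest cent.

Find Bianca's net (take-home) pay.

Medicare: $4,957.43 × 0.0259 = $128.40
Social Security tax: $4,957.43 × 0.0425 = $210.69
Roth contribution: $270.20
Total deductions = $128.40 + $210.69 + $270.20 = $609.29
Net pay = $4,957.43 − $609.29 = $4,348.14

$4,348.14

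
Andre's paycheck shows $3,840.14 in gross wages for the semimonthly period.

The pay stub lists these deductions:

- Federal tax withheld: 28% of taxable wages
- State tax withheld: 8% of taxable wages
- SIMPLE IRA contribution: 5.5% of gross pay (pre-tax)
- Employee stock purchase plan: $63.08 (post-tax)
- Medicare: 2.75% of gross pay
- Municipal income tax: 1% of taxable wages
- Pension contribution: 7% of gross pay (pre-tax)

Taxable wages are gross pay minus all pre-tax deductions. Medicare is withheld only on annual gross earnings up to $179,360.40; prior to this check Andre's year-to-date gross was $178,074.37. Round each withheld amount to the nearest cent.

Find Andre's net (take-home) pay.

$2,018.43

Pension contribution: $3,840.14 × 0.07 = $268.81
SIMPLE IRA contribution: $3,840.14 × 0.055 = $211.21
Pre-tax total = $268.81 + $211.21 = $480.02
Taxable wages = $3,840.14 − $480.02 = $3,360.12
Municipal income tax: $3,360.12 × 0.01 = $33.60
State tax withheld: $3,360.12 × 0.08 = $268.81
Federal tax withheld: $3,360.12 × 0.28 = $940.83
Medicare: only $179,360.40 − $178,074.37 = $1,286.03 of this check is subject → $1,286.03 × 0.0275 = $35.37
Employee stock purchase plan: $63.08
Total deductions = $268.81 + $211.21 + $33.60 + $268.81 + $940.83 + $35.37 + $63.08 = $1,821.71
Net pay = $3,840.14 − $1,821.71 = $2,018.43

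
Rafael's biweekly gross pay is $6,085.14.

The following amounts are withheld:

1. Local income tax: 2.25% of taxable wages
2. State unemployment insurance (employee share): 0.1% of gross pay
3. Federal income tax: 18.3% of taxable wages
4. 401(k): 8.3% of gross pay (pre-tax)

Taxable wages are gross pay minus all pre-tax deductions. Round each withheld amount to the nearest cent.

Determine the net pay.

$4,427.28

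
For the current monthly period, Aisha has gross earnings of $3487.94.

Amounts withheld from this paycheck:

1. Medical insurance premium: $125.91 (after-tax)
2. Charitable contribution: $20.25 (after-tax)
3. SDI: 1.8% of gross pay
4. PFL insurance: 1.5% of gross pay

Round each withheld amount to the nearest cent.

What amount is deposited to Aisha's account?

$3226.68

PFL insurance: $3487.94 × 0.015 = $52.32
SDI: $3487.94 × 0.018 = $62.78
Medical insurance premium: $125.91
Charitable contribution: $20.25
Total deductions = $52.32 + $62.78 + $125.91 + $20.25 = $261.26
Net pay = $3487.94 − $261.26 = $3226.68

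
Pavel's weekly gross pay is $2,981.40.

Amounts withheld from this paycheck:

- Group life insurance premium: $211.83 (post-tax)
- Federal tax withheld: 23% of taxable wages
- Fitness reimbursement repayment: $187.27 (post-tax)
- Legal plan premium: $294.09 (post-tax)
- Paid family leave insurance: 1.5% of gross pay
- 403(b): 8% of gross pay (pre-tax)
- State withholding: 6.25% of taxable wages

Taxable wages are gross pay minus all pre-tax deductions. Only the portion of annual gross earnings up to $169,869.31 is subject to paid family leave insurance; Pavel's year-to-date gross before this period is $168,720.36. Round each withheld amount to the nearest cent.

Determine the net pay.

$1,230.18

403(b): $2,981.40 × 0.08 = $238.51
Taxable wages = $2,981.40 − $238.51 = $2,742.89
Federal tax withheld: $2,742.89 × 0.23 = $630.86
State withholding: $2,742.89 × 0.0625 = $171.43
Paid family leave insurance: only $169,869.31 − $168,720.36 = $1,148.95 of this check is subject → $1,148.95 × 0.015 = $17.23
Legal plan premium: $294.09
Group life insurance premium: $211.83
Fitness reimbursement repayment: $187.27
Total deductions = $238.51 + $630.86 + $171.43 + $17.23 + $294.09 + $211.83 + $187.27 = $1,751.22
Net pay = $2,981.40 − $1,751.22 = $1,230.18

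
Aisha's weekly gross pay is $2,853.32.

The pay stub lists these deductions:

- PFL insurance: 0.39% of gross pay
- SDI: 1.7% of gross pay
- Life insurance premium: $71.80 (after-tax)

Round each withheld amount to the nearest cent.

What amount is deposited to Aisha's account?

$2,721.88

PFL insurance: $2,853.32 × 0.0039 = $11.13
SDI: $2,853.32 × 0.017 = $48.51
Life insurance premium: $71.80
Total deductions = $11.13 + $48.51 + $71.80 = $131.44
Net pay = $2,853.32 − $131.44 = $2,721.88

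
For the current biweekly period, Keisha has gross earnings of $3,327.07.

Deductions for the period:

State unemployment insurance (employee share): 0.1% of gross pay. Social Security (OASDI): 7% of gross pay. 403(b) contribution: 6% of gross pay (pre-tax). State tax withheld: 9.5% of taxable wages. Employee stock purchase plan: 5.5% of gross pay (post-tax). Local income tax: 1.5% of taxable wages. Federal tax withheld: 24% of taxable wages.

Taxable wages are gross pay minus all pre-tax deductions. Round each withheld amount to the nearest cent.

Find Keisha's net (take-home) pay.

$1,613.63

403(b) contribution: $3,327.07 × 0.06 = $199.62
Taxable wages = $3,327.07 − $199.62 = $3,127.45
State tax withheld: $3,127.45 × 0.095 = $297.11
Federal tax withheld: $3,127.45 × 0.24 = $750.59
Local income tax: $3,127.45 × 0.015 = $46.91
Social Security (OASDI): $3,327.07 × 0.07 = $232.89
State unemployment insurance (employee share): $3,327.07 × 0.001 = $3.33
Employee stock purchase plan: $3,327.07 × 0.055 = $182.99
Total deductions = $199.62 + $297.11 + $750.59 + $46.91 + $232.89 + $3.33 + $182.99 = $1,713.44
Net pay = $3,327.07 − $1,713.44 = $1,613.63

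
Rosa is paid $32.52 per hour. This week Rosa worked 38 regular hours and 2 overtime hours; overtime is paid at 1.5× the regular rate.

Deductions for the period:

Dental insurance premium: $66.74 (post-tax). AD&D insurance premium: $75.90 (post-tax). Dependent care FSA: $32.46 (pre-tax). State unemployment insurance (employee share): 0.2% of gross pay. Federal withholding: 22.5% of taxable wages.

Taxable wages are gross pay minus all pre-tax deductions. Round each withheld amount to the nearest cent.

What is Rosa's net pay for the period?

Regular pay: 38 × $32.52 = $1,235.76
Overtime pay: 2 × $32.52 × 1.5 = $97.56
Gross pay = $1,235.76 + $97.56 = $1,333.32
Dependent care FSA: $32.46
Taxable wages = $1,333.32 − $32.46 = $1,300.86
Federal withholding: $1,300.86 × 0.225 = $292.69
State unemployment insurance (employee share): $1,333.32 × 0.002 = $2.67
AD&D insurance premium: $75.90
Dental insurance premium: $66.74
Total deductions = $32.46 + $292.69 + $2.67 + $75.90 + $66.74 = $470.46
Net pay = $1,333.32 − $470.46 = $862.86

$862.86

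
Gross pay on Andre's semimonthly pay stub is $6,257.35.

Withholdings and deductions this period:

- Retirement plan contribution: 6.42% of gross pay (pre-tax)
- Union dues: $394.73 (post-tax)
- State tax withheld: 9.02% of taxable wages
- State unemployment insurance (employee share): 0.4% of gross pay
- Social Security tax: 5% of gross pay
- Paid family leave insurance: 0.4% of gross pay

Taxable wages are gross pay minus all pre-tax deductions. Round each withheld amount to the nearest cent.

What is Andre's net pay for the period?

$4,569.79

Retirement plan contribution: $6,257.35 × 0.0642 = $401.72
Taxable wages = $6,257.35 − $401.72 = $5,855.63
State tax withheld: $5,855.63 × 0.0902 = $528.18
Paid family leave insurance: $6,257.35 × 0.004 = $25.03
State unemployment insurance (employee share): $6,257.35 × 0.004 = $25.03
Social Security tax: $6,257.35 × 0.05 = $312.87
Union dues: $394.73
Total deductions = $401.72 + $528.18 + $25.03 + $25.03 + $312.87 + $394.73 = $1,687.56
Net pay = $6,257.35 − $1,687.56 = $4,569.79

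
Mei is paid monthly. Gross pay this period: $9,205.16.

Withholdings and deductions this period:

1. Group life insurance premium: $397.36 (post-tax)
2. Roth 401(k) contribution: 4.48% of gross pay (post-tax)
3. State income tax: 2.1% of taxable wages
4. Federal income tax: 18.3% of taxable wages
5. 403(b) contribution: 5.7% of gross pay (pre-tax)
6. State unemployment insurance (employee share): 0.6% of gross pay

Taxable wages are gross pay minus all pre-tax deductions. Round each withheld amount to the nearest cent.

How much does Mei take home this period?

$6,044.67

403(b) contribution: $9,205.16 × 0.057 = $524.69
Taxable wages = $9,205.16 − $524.69 = $8,680.47
State income tax: $8,680.47 × 0.021 = $182.29
Federal income tax: $8,680.47 × 0.183 = $1,588.53
State unemployment insurance (employee share): $9,205.16 × 0.006 = $55.23
Roth 401(k) contribution: $9,205.16 × 0.0448 = $412.39
Group life insurance premium: $397.36
Total deductions = $524.69 + $182.29 + $1,588.53 + $55.23 + $412.39 + $397.36 = $3,160.49
Net pay = $9,205.16 − $3,160.49 = $6,044.67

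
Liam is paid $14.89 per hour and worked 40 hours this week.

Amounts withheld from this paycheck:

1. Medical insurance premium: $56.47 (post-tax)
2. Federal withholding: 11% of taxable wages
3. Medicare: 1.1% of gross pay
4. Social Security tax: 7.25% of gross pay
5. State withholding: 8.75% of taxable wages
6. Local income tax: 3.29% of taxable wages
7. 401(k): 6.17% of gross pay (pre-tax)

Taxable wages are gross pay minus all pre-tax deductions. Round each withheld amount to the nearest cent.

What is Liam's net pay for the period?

$323.89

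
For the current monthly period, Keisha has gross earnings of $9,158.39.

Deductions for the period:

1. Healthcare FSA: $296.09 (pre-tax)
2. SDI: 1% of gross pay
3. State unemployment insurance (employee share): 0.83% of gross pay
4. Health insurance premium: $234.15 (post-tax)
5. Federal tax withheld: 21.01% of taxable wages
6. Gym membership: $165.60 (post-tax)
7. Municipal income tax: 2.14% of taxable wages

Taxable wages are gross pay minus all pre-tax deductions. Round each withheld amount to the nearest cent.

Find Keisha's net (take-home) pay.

$6,243.34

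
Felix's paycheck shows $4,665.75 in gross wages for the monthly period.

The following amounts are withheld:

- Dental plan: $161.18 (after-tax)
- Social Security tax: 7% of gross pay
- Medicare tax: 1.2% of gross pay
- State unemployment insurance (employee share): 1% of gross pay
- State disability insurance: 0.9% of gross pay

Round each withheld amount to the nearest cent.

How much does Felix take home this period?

$4,033.33

Social Security tax: $4,665.75 × 0.07 = $326.60
State unemployment insurance (employee share): $4,665.75 × 0.01 = $46.66
State disability insurance: $4,665.75 × 0.009 = $41.99
Medicare tax: $4,665.75 × 0.012 = $55.99
Dental plan: $161.18
Total deductions = $326.60 + $46.66 + $41.99 + $55.99 + $161.18 = $632.42
Net pay = $4,665.75 − $632.42 = $4,033.33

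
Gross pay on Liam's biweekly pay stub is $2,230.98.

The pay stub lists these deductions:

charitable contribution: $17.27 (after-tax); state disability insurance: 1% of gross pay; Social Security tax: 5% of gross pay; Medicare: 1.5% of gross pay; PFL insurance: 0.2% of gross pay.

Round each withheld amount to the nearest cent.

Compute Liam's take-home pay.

PFL insurance: $2,230.98 × 0.002 = $4.46
Social Security tax: $2,230.98 × 0.05 = $111.55
State disability insurance: $2,230.98 × 0.01 = $22.31
Medicare: $2,230.98 × 0.015 = $33.46
Charitable contribution: $17.27
Total deductions = $4.46 + $111.55 + $22.31 + $33.46 + $17.27 = $189.05
Net pay = $2,230.98 − $189.05 = $2,041.93

$2,041.93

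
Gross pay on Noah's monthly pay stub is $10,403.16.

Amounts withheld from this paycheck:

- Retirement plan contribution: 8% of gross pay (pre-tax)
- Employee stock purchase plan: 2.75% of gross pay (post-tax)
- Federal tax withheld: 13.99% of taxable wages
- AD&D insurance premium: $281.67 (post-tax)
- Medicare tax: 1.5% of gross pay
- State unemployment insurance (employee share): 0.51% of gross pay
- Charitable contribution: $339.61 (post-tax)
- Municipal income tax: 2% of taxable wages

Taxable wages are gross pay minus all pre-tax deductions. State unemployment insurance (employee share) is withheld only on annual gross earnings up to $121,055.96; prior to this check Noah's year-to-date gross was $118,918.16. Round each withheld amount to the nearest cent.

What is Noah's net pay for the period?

$6,966.20

Retirement plan contribution: $10,403.16 × 0.08 = $832.25
Taxable wages = $10,403.16 − $832.25 = $9,570.91
Municipal income tax: $9,570.91 × 0.02 = $191.42
Federal tax withheld: $9,570.91 × 0.1399 = $1,338.97
State unemployment insurance (employee share): only $121,055.96 − $118,918.16 = $2,137.80 of this check is subject → $2,137.80 × 0.0051 = $10.90
Medicare tax: $10,403.16 × 0.015 = $156.05
Employee stock purchase plan: $10,403.16 × 0.0275 = $286.09
Charitable contribution: $339.61
AD&D insurance premium: $281.67
Total deductions = $832.25 + $191.42 + $1,338.97 + $10.90 + $156.05 + $286.09 + $339.61 + $281.67 = $3,436.96
Net pay = $10,403.16 − $3,436.96 = $6,966.20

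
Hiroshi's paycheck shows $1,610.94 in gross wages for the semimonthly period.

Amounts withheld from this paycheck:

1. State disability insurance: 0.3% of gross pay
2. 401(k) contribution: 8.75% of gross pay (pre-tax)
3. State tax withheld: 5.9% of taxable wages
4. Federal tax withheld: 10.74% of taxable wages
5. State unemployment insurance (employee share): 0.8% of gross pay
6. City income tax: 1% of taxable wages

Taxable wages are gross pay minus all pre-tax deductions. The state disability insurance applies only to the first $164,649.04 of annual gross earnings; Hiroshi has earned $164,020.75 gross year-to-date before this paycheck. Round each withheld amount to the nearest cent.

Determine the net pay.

401(k) contribution: $1,610.94 × 0.0875 = $140.96
Taxable wages = $1,610.94 − $140.96 = $1,469.98
Federal tax withheld: $1,469.98 × 0.1074 = $157.88
State tax withheld: $1,469.98 × 0.059 = $86.73
City income tax: $1,469.98 × 0.01 = $14.70
State unemployment insurance (employee share): $1,610.94 × 0.008 = $12.89
State disability insurance: only $164,649.04 − $164,020.75 = $628.29 of this check is subject → $628.29 × 0.003 = $1.88
Total deductions = $140.96 + $157.88 + $86.73 + $14.70 + $12.89 + $1.88 = $415.04
Net pay = $1,610.94 − $415.04 = $1,195.90

$1,195.90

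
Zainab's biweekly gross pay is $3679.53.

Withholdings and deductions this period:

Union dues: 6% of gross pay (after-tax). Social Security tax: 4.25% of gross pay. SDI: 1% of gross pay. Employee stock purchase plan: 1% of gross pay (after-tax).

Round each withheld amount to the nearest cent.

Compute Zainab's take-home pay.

Social Security tax: $3679.53 × 0.0425 = $156.38
SDI: $3679.53 × 0.01 = $36.80
Union dues: $3679.53 × 0.06 = $220.77
Employee stock purchase plan: $3679.53 × 0.01 = $36.80
Total deductions = $156.38 + $36.80 + $220.77 + $36.80 = $450.75
Net pay = $3679.53 − $450.75 = $3228.78

$3228.78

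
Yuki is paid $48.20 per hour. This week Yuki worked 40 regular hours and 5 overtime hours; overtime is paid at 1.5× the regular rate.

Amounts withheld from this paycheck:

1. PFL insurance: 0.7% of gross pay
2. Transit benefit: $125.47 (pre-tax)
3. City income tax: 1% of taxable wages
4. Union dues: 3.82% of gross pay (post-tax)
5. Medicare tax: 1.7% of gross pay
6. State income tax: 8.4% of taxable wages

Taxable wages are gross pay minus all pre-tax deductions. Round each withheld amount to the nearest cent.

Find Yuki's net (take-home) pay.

$1,818.20

Regular pay: 40 × $48.20 = $1,928.00
Overtime pay: 5 × $48.20 × 1.5 = $361.50
Gross pay = $1,928.00 + $361.50 = $2,289.50
Transit benefit: $125.47
Taxable wages = $2,289.50 − $125.47 = $2,164.03
City income tax: $2,164.03 × 0.01 = $21.64
State income tax: $2,164.03 × 0.084 = $181.78
Medicare tax: $2,289.50 × 0.017 = $38.92
PFL insurance: $2,289.50 × 0.007 = $16.03
Union dues: $2,289.50 × 0.0382 = $87.46
Total deductions = $125.47 + $21.64 + $181.78 + $38.92 + $16.03 + $87.46 = $471.30
Net pay = $2,289.50 − $471.30 = $1,818.20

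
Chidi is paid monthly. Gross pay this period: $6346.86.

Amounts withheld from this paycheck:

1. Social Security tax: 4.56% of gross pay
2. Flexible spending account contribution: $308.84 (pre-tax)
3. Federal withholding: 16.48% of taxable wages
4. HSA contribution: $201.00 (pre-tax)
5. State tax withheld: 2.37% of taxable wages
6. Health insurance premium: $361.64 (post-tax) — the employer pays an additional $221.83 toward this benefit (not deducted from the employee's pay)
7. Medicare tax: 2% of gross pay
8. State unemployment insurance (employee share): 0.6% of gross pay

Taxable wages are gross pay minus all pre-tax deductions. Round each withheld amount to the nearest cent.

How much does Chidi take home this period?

$3920.66

Flexible spending account contribution: $308.84
HSA contribution: $201.00
Pre-tax total = $308.84 + $201.00 = $509.84
Taxable wages = $6346.86 − $509.84 = $5837.02
Federal withholding: $5837.02 × 0.1648 = $961.94
State tax withheld: $5837.02 × 0.0237 = $138.34
State unemployment insurance (employee share): $6346.86 × 0.006 = $38.08
Medicare tax: $6346.86 × 0.02 = $126.94
Social Security tax: $6346.86 × 0.0456 = $289.42
Health insurance premium: $361.64
(Employer's $221.83 toward health insurance premium is not withheld from the employee.)
Total deductions = $308.84 + $201.00 + $961.94 + $138.34 + $38.08 + $126.94 + $289.42 + $361.64 = $2426.20
Net pay = $6346.86 − $2426.20 = $3920.66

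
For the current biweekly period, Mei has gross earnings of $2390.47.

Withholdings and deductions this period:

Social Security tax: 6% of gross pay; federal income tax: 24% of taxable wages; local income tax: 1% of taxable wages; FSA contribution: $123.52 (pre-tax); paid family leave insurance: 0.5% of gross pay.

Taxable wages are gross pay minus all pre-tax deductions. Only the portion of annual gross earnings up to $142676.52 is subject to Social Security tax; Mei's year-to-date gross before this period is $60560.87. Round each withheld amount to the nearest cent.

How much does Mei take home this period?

$1544.83

FSA contribution: $123.52
Taxable wages = $2390.47 − $123.52 = $2266.95
Local income tax: $2266.95 × 0.01 = $22.67
Federal income tax: $2266.95 × 0.24 = $544.07
Social Security tax: cap not yet reached, full $2390.47 is subject → $2390.47 × 0.06 = $143.43
Paid family leave insurance: $2390.47 × 0.005 = $11.95
Total deductions = $123.52 + $22.67 + $544.07 + $143.43 + $11.95 = $845.64
Net pay = $2390.47 − $845.64 = $1544.83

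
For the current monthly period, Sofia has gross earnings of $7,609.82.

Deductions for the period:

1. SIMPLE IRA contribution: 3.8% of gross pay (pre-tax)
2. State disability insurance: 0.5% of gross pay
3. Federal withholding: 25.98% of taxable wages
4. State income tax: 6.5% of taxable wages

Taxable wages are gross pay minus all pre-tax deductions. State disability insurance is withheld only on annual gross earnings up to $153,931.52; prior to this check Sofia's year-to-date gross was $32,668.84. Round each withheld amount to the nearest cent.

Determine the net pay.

SIMPLE IRA contribution: $7,609.82 × 0.038 = $289.17
Taxable wages = $7,609.82 − $289.17 = $7,320.65
State income tax: $7,320.65 × 0.065 = $475.84
Federal withholding: $7,320.65 × 0.2598 = $1,901.90
State disability insurance: cap not yet reached, full $7,609.82 is subject → $7,609.82 × 0.005 = $38.05
Total deductions = $289.17 + $475.84 + $1,901.90 + $38.05 = $2,704.96
Net pay = $7,609.82 − $2,704.96 = $4,904.86

$4,904.86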